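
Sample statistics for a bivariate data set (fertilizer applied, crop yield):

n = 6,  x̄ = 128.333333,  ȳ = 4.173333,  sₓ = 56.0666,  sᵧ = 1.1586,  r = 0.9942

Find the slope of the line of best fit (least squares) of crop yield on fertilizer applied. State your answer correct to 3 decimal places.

b = r · sᵧ/sₓ = 0.9942 · 1.1586/56.0666 = 0.020545

0.021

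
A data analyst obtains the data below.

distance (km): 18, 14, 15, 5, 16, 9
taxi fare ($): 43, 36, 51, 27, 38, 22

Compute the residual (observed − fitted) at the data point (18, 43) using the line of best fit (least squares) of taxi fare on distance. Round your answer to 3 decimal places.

-1.826

n = 6, Σx = 77, Σy = 217, Σxy = 2984, Σx² = 1107
Sxx = Σx² − (Σx)²/n = 1107 − 988.166667 = 118.833333
Sxy = Σxy − (Σx)(Σy)/n = 2984 − 2784.833333 = 199.166667
b = Sxy/Sxx = 199.166667/118.833333 = 1.676017
a = ȳ − b·x̄ = 36.166667 − 1.676017·12.833333 = 14.657784
ŷ(18) = 14.657784 + 1.676017·18 = 44.826087
residual = y − ŷ = 43 − 44.826087 = -1.826087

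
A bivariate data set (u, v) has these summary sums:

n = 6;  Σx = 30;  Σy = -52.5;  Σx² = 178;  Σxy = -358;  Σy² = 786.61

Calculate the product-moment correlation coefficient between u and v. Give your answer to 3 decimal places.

Sxx = Σx² − (Σx)²/n = 178 − 150 = 28
Sxy = Σxy − (Σx)(Σy)/n = -358 − (-262.5) = -95.5
Syy = Σy² − (Σy)²/n = 786.61 − 459.375 = 327.235
r = Sxy/√(Sxx·Syy) = -95.5/√(9162.58) = -95.5/95.721366 = -0.997687

-0.998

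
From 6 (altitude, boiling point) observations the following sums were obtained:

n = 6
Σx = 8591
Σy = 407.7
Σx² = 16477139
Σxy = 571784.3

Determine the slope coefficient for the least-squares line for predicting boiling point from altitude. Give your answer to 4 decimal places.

-0.0029

Sxx = Σx² − (Σx)²/n = 16477139 − 12300880.166667 = 4176258.833333
Sxy = Σxy − (Σx)(Σy)/n = 571784.3 − 583758.45 = -11974.15
b = Sxy/Sxx = -11974.15/4176258.833333 = -0.002867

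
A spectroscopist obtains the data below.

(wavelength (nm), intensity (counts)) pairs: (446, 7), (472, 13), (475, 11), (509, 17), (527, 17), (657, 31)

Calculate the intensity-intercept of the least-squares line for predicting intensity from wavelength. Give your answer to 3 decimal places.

-39.592

n = 6, Σx = 3086, Σy = 96, Σxy = 52462, Σx² = 1615784
Sxx = Σx² − (Σx)²/n = 1615784 − 1587232.666667 = 28551.333333
Sxy = Σxy − (Σx)(Σy)/n = 52462 − 49376 = 3086
b = Sxy/Sxx = 3086/28551.333333 = 0.108086
a = ȳ − b·x̄ = 16 − 0.108086·514.333333 = -39.592243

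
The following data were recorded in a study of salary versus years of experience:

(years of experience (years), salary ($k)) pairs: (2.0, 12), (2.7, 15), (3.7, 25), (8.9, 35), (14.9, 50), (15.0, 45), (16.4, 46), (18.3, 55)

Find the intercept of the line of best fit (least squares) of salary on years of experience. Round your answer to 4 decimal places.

n = 8, Σx = 81.9, Σy = 283, Σxy = 3649.4, Σx² = 1155.05
Sxx = Σx² − (Σx)²/n = 1155.05 − 838.45125 = 316.59875
Sxy = Σxy − (Σx)(Σy)/n = 3649.4 − 2897.2125 = 752.1875
b = Sxy/Sxx = 752.1875/316.59875 = 2.375839
a = ȳ − b·x̄ = 35.375 − 2.375839·10.2375 = 11.052353

11.0524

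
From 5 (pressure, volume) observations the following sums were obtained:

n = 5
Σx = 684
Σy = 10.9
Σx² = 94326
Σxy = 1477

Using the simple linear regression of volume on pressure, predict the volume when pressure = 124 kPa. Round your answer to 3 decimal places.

2.419

Sxx = Σx² − (Σx)²/n = 94326 − 93571.2 = 754.8
Sxy = Σxy − (Σx)(Σy)/n = 1477 − 1491.12 = -14.12
b = Sxy/Sxx = -14.12/754.8 = -0.018707
a = ȳ − b·x̄ = 2.18 − (-0.018707)·136.8 = 4.739110
ŷ(124) = a + b·124 = 4.739110 + (-0.018707)·124 = 2.419449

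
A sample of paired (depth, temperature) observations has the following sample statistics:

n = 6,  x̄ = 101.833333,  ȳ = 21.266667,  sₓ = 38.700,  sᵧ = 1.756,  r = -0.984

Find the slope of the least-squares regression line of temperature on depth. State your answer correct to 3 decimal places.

b = r · sᵧ/sₓ = -0.984 · 1.756/38.7 = -0.044649

-0.045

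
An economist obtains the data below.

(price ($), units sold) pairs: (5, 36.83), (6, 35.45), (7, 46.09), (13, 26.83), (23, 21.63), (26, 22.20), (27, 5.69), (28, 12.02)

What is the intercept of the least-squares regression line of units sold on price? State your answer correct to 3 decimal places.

45.927

n = 8, Σx = 135, Σy = 206.74, Σxy = 2633.15, Σx² = 2997
Sxx = Σx² − (Σx)²/n = 2997 − 2278.125 = 718.875
Sxy = Σxy − (Σx)(Σy)/n = 2633.15 − 3488.7375 = -855.5875
b = Sxy/Sxx = -855.5875/718.875 = -1.190176
a = ȳ − b·x̄ = 25.8425 − (-1.190176)·16.875 = 45.926714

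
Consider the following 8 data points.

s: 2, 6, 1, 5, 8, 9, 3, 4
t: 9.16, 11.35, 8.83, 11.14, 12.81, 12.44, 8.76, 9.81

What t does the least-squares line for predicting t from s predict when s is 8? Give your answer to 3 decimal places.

n = 8, Σx = 38, Σy = 84.3, Σxy = 430.91, Σx² = 236
Sxx = Σx² − (Σx)²/n = 236 − 180.5 = 55.5
Sxy = Σxy − (Σx)(Σy)/n = 430.91 − 400.425 = 30.485
b = Sxy/Sxx = 30.485/55.5 = 0.549279
a = ȳ − b·x̄ = 10.5375 − 0.549279·4.75 = 7.928423
ŷ(8) = a + b·8 = 7.928423 + 0.549279·8 = 12.322658

12.323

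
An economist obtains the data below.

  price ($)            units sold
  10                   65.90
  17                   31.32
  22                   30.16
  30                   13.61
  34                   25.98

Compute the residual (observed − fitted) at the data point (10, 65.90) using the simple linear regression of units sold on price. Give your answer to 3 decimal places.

11.452

n = 5, Σx = 113, Σy = 166.97, Σxy = 3146.58, Σx² = 2929
Sxx = Σx² − (Σx)²/n = 2929 − 2553.8 = 375.2
Sxy = Σxy − (Σx)(Σy)/n = 3146.58 − 3773.522 = -626.942
b = Sxy/Sxx = -626.942/375.2 = -1.670954
a = ȳ − b·x̄ = 33.394 − (-1.670954)·22.6 = 71.157564
ŷ(10) = 71.157564 + (-1.670954)·10 = 54.448022
residual = y − ŷ = 65.90 − 54.448022 = 11.451978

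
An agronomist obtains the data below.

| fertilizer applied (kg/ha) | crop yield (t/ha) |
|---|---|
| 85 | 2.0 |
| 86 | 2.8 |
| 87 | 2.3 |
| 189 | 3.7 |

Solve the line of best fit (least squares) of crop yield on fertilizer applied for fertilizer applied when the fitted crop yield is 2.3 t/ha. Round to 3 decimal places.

80.932

n = 4, Σx = 447, Σy = 10.8, Σxy = 1310.2, Σx² = 57911
Sxx = Σx² − (Σx)²/n = 57911 − 49952.25 = 7958.75
Sxy = Σxy − (Σx)(Σy)/n = 1310.2 − 1206.9 = 103.3
b = Sxy/Sxx = 103.3/7958.75 = 0.012979
a = ȳ − b·x̄ = 2.7 − 0.012979·111.75 = 1.249549
Set a + b·x = 2.3: x = (2.3 − 1.249549) / 0.012979 = 80.931994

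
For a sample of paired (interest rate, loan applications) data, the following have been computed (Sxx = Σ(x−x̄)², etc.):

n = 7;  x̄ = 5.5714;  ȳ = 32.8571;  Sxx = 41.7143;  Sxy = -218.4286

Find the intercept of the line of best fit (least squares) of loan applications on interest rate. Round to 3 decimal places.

b = Sxy/Sxx = -218.4286/41.7143 = -5.236300
a = ȳ − b·x̄ = 32.8571 − (-5.236300)·5.5714 = 62.030623

62.031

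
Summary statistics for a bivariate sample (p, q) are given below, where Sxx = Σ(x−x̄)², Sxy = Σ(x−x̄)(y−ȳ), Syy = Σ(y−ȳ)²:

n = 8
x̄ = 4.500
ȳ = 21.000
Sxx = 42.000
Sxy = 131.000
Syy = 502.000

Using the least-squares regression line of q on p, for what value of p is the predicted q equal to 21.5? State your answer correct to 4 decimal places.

b = Sxy/Sxx = 131/42 = 3.119048
a = ȳ − b·x̄ = 21 − 3.119048·4.5 = 6.964286
Set a + b·x = 21.5: x = (21.5 − 6.964286) / 3.119048 = 4.660305

4.6603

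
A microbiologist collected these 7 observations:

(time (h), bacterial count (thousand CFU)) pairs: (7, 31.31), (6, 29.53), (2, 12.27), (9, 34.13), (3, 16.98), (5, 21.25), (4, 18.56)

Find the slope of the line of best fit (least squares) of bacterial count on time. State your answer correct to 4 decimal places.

n = 7, Σx = 36, Σy = 164.03, Σxy = 959.49, Σx² = 220
Sxx = Σx² − (Σx)²/n = 220 − 185.142857 = 34.857143
Sxy = Σxy − (Σx)(Σy)/n = 959.49 − 843.582857 = 115.907143
b = Sxy/Sxx = 115.907143/34.857143 = 3.325205

3.3252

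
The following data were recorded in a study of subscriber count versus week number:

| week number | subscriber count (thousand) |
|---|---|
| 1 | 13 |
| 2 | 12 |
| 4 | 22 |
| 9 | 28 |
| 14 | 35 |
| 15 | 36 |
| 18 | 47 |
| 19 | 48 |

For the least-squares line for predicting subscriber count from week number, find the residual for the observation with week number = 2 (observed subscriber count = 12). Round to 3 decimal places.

n = 8, Σx = 82, Σy = 241, Σxy = 3165, Σx² = 1208
Sxx = Σx² − (Σx)²/n = 1208 − 840.5 = 367.5
Sxy = Σxy − (Σx)(Σy)/n = 3165 − 2470.25 = 694.75
b = Sxy/Sxx = 694.75/367.5 = 1.890476
a = ȳ − b·x̄ = 30.125 − 1.890476·10.25 = 10.747619
ŷ(2) = 10.747619 + 1.890476·2 = 14.528571
residual = y − ŷ = 12 − 14.528571 = -2.528571

-2.529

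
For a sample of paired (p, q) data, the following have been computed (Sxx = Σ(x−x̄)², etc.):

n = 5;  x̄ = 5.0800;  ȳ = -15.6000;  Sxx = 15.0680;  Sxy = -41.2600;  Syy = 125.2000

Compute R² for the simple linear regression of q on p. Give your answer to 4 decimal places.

0.9024

R² = Sxy²/(Sxx·Syy) = (-41.26)²/(15.068·125.2) = 0.902399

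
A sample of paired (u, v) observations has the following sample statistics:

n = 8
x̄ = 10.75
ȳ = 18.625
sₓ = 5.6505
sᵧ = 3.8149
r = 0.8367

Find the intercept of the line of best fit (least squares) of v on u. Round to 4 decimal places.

12.5524

b = r · sᵧ/sₓ = 0.8367 · 3.8149/5.6505 = 0.564893
a = ȳ − b·x̄ = 18.625 − 0.564893·10.75 = 12.552402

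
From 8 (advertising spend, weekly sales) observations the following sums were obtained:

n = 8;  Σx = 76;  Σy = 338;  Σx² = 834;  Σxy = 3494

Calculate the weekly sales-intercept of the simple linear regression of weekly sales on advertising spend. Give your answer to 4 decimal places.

Sxx = Σx² − (Σx)²/n = 834 − 722 = 112
Sxy = Σxy − (Σx)(Σy)/n = 3494 − 3211 = 283
b = Sxy/Sxx = 283/112 = 2.526786
a = ȳ − b·x̄ = 42.25 − 2.526786·9.5 = 18.245536

18.2455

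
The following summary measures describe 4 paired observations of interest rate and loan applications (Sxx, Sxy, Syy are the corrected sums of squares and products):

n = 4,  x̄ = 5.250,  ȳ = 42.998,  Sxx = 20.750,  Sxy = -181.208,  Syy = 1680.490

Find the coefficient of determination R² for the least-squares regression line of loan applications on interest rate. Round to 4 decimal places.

0.9417

R² = Sxy²/(Sxx·Syy) = (-181.208)²/(20.75·1680.49) = 0.941674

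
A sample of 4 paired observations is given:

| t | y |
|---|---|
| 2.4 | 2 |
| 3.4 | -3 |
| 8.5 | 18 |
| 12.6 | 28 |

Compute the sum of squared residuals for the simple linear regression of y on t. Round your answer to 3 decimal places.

34.646

n = 4, Σx = 26.9, Σy = 45, Σxy = 500.4, Σx² = 248.33, Σy² = 1121
Sxx = Σx² − (Σx)²/n = 248.33 − 180.9025 = 67.4275
Sxy = Σxy − (Σx)(Σy)/n = 500.4 − 302.625 = 197.775
Syy = Σy² − (Σy)²/n = 1121 − 506.25 = 614.75
b = Sxy/Sxx = 197.775/67.4275 = 2.933150
SSE = Syy − b·Sxy = 614.75 − 2.933150·197.775 = 34.646176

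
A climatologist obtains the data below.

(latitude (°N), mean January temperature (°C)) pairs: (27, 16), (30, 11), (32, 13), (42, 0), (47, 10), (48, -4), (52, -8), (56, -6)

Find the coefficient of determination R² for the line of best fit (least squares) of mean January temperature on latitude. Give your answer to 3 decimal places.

0.763

n = 8, Σx = 334, Σy = 32, Σxy = 704, Σx² = 14770, Σy² = 762
Sxx = Σx² − (Σx)²/n = 14770 − 13944.5 = 825.5
Sxy = Σxy − (Σx)(Σy)/n = 704 − 1336 = -632
Syy = Σy² − (Σy)²/n = 762 − 128 = 634
R² = Sxy²/(Sxx·Syy) = (-632)²/(825.5·634) = 0.763181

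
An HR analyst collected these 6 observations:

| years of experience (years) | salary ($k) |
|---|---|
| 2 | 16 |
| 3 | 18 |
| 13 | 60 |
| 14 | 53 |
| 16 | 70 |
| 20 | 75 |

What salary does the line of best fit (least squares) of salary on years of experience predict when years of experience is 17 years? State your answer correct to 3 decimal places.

n = 6, Σx = 68, Σy = 292, Σxy = 4228, Σx² = 1034
Sxx = Σx² − (Σx)²/n = 1034 − 770.666667 = 263.333333
Sxy = Σxy − (Σx)(Σy)/n = 4228 − 3309.333333 = 918.666667
b = Sxy/Sxx = 918.666667/263.333333 = 3.488608
a = ȳ − b·x̄ = 48.666667 − 3.488608·11.333333 = 9.129114
ŷ(17) = a + b·17 = 9.129114 + 3.488608·17 = 68.435443

68.435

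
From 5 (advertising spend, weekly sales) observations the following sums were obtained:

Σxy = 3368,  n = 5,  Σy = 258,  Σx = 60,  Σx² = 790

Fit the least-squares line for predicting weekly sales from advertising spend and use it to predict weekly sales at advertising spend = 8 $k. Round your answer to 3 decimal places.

36.057

Sxx = Σx² − (Σx)²/n = 790 − 720 = 70
Sxy = Σxy − (Σx)(Σy)/n = 3368 − 3096 = 272
b = Sxy/Sxx = 272/70 = 3.885714
a = ȳ − b·x̄ = 51.6 − 3.885714·12 = 4.971429
ŷ(8) = a + b·8 = 4.971429 + 3.885714·8 = 36.057143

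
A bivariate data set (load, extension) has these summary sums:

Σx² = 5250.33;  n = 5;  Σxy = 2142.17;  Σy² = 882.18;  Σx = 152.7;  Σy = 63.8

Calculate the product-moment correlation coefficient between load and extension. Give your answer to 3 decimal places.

Sxx = Σx² − (Σx)²/n = 5250.33 − 4663.458 = 586.872
Sxy = Σxy − (Σx)(Σy)/n = 2142.17 − 1948.452 = 193.718
Syy = Σy² − (Σy)²/n = 882.18 − 814.088 = 68.092
r = Sxy/√(Sxx·Syy) = 193.718/√(39961.288224) = 193.718/199.903197 = 0.969059

0.969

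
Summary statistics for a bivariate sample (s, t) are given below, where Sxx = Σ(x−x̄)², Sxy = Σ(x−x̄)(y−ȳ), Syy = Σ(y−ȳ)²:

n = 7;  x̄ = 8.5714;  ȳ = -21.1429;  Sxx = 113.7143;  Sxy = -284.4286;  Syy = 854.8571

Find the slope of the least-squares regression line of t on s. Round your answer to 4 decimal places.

-2.5013

b = Sxy/Sxx = -284.4286/113.7143 = -2.501256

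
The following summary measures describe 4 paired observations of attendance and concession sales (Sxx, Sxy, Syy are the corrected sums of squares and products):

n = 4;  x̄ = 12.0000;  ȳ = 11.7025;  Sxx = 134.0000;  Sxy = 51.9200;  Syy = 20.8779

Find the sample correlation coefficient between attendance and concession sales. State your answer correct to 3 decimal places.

r = Sxy/√(Sxx·Syy) = 51.92/√(2797.6386) = 51.92/52.892708 = 0.981610

0.982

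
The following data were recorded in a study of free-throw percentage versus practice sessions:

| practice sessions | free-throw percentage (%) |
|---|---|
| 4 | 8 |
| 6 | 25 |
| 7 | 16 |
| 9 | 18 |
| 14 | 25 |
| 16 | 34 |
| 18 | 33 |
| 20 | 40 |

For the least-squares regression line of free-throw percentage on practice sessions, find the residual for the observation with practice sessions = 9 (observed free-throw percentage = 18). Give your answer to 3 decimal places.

-2.473

n = 8, Σx = 94, Σy = 199, Σxy = 2744, Σx² = 1358
Sxx = Σx² − (Σx)²/n = 1358 − 1104.5 = 253.5
Sxy = Σxy − (Σx)(Σy)/n = 2744 − 2338.25 = 405.75
b = Sxy/Sxx = 405.75/253.5 = 1.600592
a = ȳ − b·x̄ = 24.875 − 1.600592·11.75 = 6.068047
ŷ(9) = 6.068047 + 1.600592·9 = 20.473373
residual = y − ŷ = 18 − 20.473373 = -2.473373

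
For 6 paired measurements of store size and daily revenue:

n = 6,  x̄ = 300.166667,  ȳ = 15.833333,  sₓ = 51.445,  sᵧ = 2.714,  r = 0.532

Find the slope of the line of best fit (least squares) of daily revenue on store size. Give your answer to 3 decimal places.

0.028

b = r · sᵧ/sₓ = 0.532 · 2.714/51.445 = 0.028066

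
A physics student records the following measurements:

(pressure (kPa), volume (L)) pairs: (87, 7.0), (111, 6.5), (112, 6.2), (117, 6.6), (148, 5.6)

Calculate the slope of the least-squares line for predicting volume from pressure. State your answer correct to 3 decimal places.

n = 5, Σx = 575, Σy = 31.9, Σxy = 3625.9, Σx² = 68027
Sxx = Σx² − (Σx)²/n = 68027 − 66125 = 1902
Sxy = Σxy − (Σx)(Σy)/n = 3625.9 − 3668.5 = -42.6
b = Sxy/Sxx = -42.6/1902 = -0.022397

-0.022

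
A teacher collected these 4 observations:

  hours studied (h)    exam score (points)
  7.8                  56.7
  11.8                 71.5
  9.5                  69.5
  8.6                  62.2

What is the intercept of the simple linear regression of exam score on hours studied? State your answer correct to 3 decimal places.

n = 4, Σx = 37.7, Σy = 259.9, Σxy = 2481.13, Σx² = 364.29
Sxx = Σx² − (Σx)²/n = 364.29 − 355.3225 = 8.9675
Sxy = Σxy − (Σx)(Σy)/n = 2481.13 − 2449.5575 = 31.5725
b = Sxy/Sxx = 31.5725/8.9675 = 3.520769
a = ȳ − b·x̄ = 64.975 − 3.520769·9.425 = 31.791748

31.792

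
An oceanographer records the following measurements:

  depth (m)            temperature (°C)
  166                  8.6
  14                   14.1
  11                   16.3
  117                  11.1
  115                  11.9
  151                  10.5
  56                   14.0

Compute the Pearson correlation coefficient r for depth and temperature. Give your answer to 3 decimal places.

-0.955

n = 7, Σx = 630, Σy = 86.5, Σxy = 6841, Σx² = 80724, Σy² = 1109.53
Sxx = Σx² − (Σx)²/n = 80724 − 56700 = 24024
Sxy = Σxy − (Σx)(Σy)/n = 6841 − 7785 = -944
Syy = Σy² − (Σy)²/n = 1109.53 − 1068.892857 = 40.637143
r = Sxy/√(Sxx·Syy) = -944/√(976266.72) = -944/988.062103 = -0.955406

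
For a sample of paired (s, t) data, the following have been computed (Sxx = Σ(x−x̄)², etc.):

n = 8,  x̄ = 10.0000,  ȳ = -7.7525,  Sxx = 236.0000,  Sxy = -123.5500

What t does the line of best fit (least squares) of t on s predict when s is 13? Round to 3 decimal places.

b = Sxy/Sxx = -123.55/236 = -0.523517
a = ȳ − b·x̄ = -7.7525 − (-0.523517)·10 = -2.517331
ŷ(13) = a + b·13 = -2.517331 + (-0.523517)·13 = -9.323051

-9.323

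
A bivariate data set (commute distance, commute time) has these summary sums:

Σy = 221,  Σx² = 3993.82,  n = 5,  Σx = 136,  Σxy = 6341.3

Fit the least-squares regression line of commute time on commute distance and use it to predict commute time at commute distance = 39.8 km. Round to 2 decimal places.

58.32

Sxx = Σx² − (Σx)²/n = 3993.82 − 3699.2 = 294.62
Sxy = Σxy − (Σx)(Σy)/n = 6341.3 − 6011.2 = 330.1
b = Sxy/Sxx = 330.1/294.62 = 1.120426
a = ȳ − b·x̄ = 44.2 − 1.120426·27.2 = 13.724404
ŷ(39.8) = a + b·39.8 = 13.724404 + 1.120426·39.8 = 58.317372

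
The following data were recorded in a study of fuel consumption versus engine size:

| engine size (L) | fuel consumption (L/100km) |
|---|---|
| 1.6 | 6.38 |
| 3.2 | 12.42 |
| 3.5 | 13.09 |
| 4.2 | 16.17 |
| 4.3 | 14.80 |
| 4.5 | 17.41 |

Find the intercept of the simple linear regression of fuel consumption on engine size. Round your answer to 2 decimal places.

0.74

n = 6, Σx = 21.3, Σy = 80.27, Σxy = 305.666, Σx² = 81.43
Sxx = Σx² − (Σx)²/n = 81.43 − 75.615 = 5.815
Sxy = Σxy − (Σx)(Σy)/n = 305.666 − 284.9585 = 20.7075
b = Sxy/Sxx = 20.7075/5.815 = 3.561049
a = ȳ − b·x̄ = 13.378333 − 3.561049·3.55 = 0.736609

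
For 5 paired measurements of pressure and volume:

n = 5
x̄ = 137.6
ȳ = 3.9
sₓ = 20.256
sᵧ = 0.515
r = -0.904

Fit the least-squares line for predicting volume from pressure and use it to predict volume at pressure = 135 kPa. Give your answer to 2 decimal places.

b = r · sᵧ/sₓ = -0.904 · 0.515/20.256 = -0.022984
a = ȳ − b·x̄ = 3.9 − (-0.022984)·137.6 = 7.062572
ŷ(135) = a + b·135 = 7.062572 + (-0.022984)·135 = 3.959758

3.96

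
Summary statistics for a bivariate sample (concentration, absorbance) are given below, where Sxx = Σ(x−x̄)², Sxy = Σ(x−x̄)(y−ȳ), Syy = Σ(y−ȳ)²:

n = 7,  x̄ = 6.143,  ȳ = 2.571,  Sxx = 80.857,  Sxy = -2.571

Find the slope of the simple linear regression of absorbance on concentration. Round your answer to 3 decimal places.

b = Sxy/Sxx = -2.571/80.857 = -0.031797

-0.032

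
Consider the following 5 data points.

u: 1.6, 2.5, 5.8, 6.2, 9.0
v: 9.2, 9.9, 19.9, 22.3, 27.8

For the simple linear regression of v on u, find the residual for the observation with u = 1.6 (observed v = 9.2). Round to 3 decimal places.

n = 5, Σx = 25.1, Σy = 89.1, Σxy = 543.35, Σx² = 161.89
Sxx = Σx² − (Σx)²/n = 161.89 − 126.002 = 35.888
Sxy = Σxy − (Σx)(Σy)/n = 543.35 − 447.282 = 96.068
b = Sxy/Sxx = 96.068/35.888 = 2.676884
a = ȳ − b·x̄ = 17.82 − 2.676884·5.02 = 4.382044
ŷ(1.6) = 4.382044 + 2.676884·1.6 = 8.665058
residual = y − ŷ = 9.2 − 8.665058 = 0.534942

0.535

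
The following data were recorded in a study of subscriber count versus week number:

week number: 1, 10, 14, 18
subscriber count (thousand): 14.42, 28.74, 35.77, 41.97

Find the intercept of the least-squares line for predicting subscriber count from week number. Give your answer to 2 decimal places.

n = 4, Σx = 43, Σy = 120.9, Σxy = 1558.06, Σx² = 621
Sxx = Σx² − (Σx)²/n = 621 − 462.25 = 158.75
Sxy = Σxy − (Σx)(Σy)/n = 1558.06 − 1299.675 = 258.385
b = Sxy/Sxx = 258.385/158.75 = 1.627622
a = ȳ − b·x̄ = 30.225 − 1.627622·10.75 = 12.728063

12.73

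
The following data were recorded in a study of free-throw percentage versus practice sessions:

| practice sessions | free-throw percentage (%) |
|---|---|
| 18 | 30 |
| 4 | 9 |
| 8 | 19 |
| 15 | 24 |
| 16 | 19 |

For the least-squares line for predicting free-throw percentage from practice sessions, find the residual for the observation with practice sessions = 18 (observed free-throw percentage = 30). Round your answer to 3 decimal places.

3.217

n = 5, Σx = 61, Σy = 101, Σxy = 1392, Σx² = 885
Sxx = Σx² − (Σx)²/n = 885 − 744.2 = 140.8
Sxy = Σxy − (Σx)(Σy)/n = 1392 − 1232.2 = 159.8
b = Sxy/Sxx = 159.8/140.8 = 1.134943
a = ȳ − b·x̄ = 20.2 − 1.134943·12.2 = 6.353693
ŷ(18) = 6.353693 + 1.134943·18 = 26.782670
residual = y − ŷ = 30 − 26.782670 = 3.217330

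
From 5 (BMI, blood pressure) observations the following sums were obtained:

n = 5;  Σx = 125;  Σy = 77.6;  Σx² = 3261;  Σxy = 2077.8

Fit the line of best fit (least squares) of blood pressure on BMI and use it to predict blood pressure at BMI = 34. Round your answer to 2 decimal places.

Sxx = Σx² − (Σx)²/n = 3261 − 3125 = 136
Sxy = Σxy − (Σx)(Σy)/n = 2077.8 − 1940 = 137.8
b = Sxy/Sxx = 137.8/136 = 1.013235
a = ȳ − b·x̄ = 15.52 − 1.013235·25 = -9.810882
ŷ(34) = a + b·34 = -9.810882 + 1.013235·34 = 24.639118

24.64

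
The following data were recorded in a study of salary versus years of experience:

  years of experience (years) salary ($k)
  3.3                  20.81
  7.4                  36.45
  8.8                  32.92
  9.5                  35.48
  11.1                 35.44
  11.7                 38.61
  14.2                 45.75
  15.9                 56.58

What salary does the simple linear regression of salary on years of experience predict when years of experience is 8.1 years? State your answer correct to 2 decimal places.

n = 8, Σx = 81.9, Σy = 302.04, Σxy = 3359.552, Σx² = 947.89
Sxx = Σx² − (Σx)²/n = 947.89 − 838.45125 = 109.43875
Sxy = Σxy − (Σx)(Σy)/n = 3359.552 − 3092.1345 = 267.4175
b = Sxy/Sxx = 267.4175/109.43875 = 2.443536
a = ȳ − b·x̄ = 37.755 − 2.443536·10.2375 = 12.739303
ŷ(8.1) = a + b·8.1 = 12.739303 + 2.443536·8.1 = 32.531942

32.53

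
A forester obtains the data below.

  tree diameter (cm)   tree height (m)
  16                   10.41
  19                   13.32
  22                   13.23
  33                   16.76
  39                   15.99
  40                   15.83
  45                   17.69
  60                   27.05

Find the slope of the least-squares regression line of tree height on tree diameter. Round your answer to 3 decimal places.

0.308

n = 8, Σx = 274, Σy = 130.28, Σxy = 4939.64, Σx² = 10936
Sxx = Σx² − (Σx)²/n = 10936 − 9384.5 = 1551.5
Sxy = Σxy − (Σx)(Σy)/n = 4939.64 − 4462.09 = 477.55
b = Sxy/Sxx = 477.55/1551.5 = 0.307799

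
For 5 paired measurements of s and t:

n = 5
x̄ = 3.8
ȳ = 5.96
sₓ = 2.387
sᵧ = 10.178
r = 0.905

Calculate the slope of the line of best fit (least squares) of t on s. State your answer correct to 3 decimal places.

3.859

b = r · sᵧ/sₓ = 0.905 · 10.178/2.387 = 3.858856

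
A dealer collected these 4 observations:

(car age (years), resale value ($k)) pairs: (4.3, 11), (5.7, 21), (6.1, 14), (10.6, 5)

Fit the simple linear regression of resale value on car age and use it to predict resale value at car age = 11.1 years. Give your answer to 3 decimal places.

n = 4, Σx = 26.7, Σy = 51, Σxy = 305.4, Σx² = 200.55
Sxx = Σx² − (Σx)²/n = 200.55 − 178.2225 = 22.3275
Sxy = Σxy − (Σx)(Σy)/n = 305.4 − 340.425 = -35.025
b = Sxy/Sxx = -35.025/22.3275 = -1.568693
a = ȳ − b·x̄ = 12.75 − (-1.568693)·6.675 = 23.221028
ŷ(11.1) = a + b·11.1 = 23.221028 + (-1.568693)·11.1 = 5.808532

5.809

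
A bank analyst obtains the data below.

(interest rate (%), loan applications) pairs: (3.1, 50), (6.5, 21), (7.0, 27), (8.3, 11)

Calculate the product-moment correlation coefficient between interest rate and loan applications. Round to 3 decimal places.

-0.970

n = 4, Σx = 24.9, Σy = 109, Σxy = 571.8, Σx² = 169.75, Σy² = 3791
Sxx = Σx² − (Σx)²/n = 169.75 − 155.0025 = 14.7475
Sxy = Σxy − (Σx)(Σy)/n = 571.8 − 678.525 = -106.725
Syy = Σy² − (Σy)²/n = 3791 − 2970.25 = 820.75
r = Sxy/√(Sxx·Syy) = -106.725/√(12104.010625) = -106.725/110.018229 = -0.970067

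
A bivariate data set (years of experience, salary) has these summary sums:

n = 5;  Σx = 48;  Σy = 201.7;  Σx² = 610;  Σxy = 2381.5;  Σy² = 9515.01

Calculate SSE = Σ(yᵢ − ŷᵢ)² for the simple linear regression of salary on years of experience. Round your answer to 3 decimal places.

50.113

Sxx = Σx² − (Σx)²/n = 610 − 460.8 = 149.2
Sxy = Σxy − (Σx)(Σy)/n = 2381.5 − 1936.32 = 445.18
Syy = Σy² − (Σy)²/n = 9515.01 − 8136.578 = 1378.432
b = Sxy/Sxx = 445.18/149.2 = 2.983780
SSE = Syy − b·Sxy = 1378.432 − 2.983780·445.18 = 50.112748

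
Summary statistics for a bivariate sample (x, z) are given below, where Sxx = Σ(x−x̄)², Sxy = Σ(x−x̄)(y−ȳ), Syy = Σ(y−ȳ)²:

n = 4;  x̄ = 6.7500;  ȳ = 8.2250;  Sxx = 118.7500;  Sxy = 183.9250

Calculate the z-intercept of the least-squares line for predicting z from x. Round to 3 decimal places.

-2.230

b = Sxy/Sxx = 183.925/118.75 = 1.548842
a = ȳ − b·x̄ = 8.225 − 1.548842·6.75 = -2.229684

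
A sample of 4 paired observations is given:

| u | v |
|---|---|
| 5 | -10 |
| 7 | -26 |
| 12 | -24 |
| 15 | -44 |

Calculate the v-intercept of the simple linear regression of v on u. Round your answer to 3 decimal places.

n = 4, Σx = 39, Σy = -104, Σxy = -1180, Σx² = 443
Sxx = Σx² − (Σx)²/n = 443 − 380.25 = 62.75
Sxy = Σxy − (Σx)(Σy)/n = -1180 − (-1014) = -166
b = Sxy/Sxx = -166/62.75 = -2.645418
a = ȳ − b·x̄ = -26 − (-2.645418)·9.75 = -0.207171

-0.207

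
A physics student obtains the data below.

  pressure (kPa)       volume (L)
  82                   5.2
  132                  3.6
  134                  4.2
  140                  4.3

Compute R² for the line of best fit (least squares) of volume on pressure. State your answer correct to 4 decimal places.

n = 4, Σx = 488, Σy = 17.3, Σxy = 2066.4, Σx² = 61704, Σy² = 76.13
Sxx = Σx² − (Σx)²/n = 61704 − 59536 = 2168
Sxy = Σxy − (Σx)(Σy)/n = 2066.4 − 2110.6 = -44.2
Syy = Σy² − (Σy)²/n = 76.13 − 74.8225 = 1.3075
R² = Sxy²/(Sxx·Syy) = (-44.2)²/(2168·1.3075) = 0.689197

0.6892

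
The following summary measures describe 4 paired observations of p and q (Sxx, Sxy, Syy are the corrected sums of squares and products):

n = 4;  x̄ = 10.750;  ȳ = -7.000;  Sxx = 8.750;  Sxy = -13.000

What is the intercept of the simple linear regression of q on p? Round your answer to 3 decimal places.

b = Sxy/Sxx = -13/8.75 = -1.485714
a = ȳ − b·x̄ = -7 − (-1.485714)·10.75 = 8.971429

8.971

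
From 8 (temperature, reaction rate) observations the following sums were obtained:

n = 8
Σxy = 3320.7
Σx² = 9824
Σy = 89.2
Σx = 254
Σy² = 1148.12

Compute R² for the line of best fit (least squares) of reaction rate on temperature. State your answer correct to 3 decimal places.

Sxx = Σx² − (Σx)²/n = 9824 − 8064.5 = 1759.5
Sxy = Σxy − (Σx)(Σy)/n = 3320.7 − 2832.1 = 488.6
Syy = Σy² − (Σy)²/n = 1148.12 − 994.58 = 153.54
R² = Sxy²/(Sxx·Syy) = (488.6)²/(1759.5·153.54) = 0.883682

0.884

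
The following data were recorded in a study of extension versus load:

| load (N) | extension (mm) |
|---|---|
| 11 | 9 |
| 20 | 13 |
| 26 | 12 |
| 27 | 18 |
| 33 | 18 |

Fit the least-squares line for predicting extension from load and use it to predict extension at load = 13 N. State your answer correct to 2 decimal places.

9.76

n = 5, Σx = 117, Σy = 70, Σxy = 1751, Σx² = 3015
Sxx = Σx² − (Σx)²/n = 3015 − 2737.8 = 277.2
Sxy = Σxy − (Σx)(Σy)/n = 1751 − 1638 = 113
b = Sxy/Sxx = 113/277.2 = 0.407648
a = ȳ − b·x̄ = 14 − 0.407648·23.4 = 4.461039
ŷ(13) = a + b·13 = 4.461039 + 0.407648·13 = 9.760462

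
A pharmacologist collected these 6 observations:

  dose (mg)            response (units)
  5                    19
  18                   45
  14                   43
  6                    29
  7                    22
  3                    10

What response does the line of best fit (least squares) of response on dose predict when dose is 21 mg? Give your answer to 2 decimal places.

55.13

n = 6, Σx = 53, Σy = 168, Σxy = 1865, Σx² = 639
Sxx = Σx² − (Σx)²/n = 639 − 468.166667 = 170.833333
Sxy = Σxy − (Σx)(Σy)/n = 1865 − 1484 = 381
b = Sxy/Sxx = 381/170.833333 = 2.230244
a = ȳ − b·x̄ = 28 − 2.230244·8.833333 = 8.299512
ŷ(21) = a + b·21 = 8.299512 + 2.230244·21 = 55.134634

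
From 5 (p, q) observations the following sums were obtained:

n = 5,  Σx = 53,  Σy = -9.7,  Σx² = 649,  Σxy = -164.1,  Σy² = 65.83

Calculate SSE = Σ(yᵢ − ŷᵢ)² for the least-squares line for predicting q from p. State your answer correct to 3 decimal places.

3.947

Sxx = Σx² − (Σx)²/n = 649 − 561.8 = 87.2
Sxy = Σxy − (Σx)(Σy)/n = -164.1 − (-102.82) = -61.28
Syy = Σy² − (Σy)²/n = 65.83 − 18.818 = 47.012
b = Sxy/Sxx = -61.28/87.2 = -0.702752
SSE = Syy − b·Sxy = 47.012 − (-0.702752)·(-61.28) = 3.947339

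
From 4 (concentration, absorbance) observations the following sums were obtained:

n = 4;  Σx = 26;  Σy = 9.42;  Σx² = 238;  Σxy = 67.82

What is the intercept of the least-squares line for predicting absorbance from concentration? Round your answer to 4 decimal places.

Sxx = Σx² − (Σx)²/n = 238 − 169 = 69
Sxy = Σxy − (Σx)(Σy)/n = 67.82 − 61.23 = 6.59
b = Sxy/Sxx = 6.59/69 = 0.095507
a = ȳ − b·x̄ = 2.355 − 0.095507·6.5 = 1.734203

1.7342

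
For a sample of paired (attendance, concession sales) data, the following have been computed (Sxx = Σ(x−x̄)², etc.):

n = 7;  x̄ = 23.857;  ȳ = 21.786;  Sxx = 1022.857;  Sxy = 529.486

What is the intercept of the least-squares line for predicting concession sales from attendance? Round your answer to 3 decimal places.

b = Sxy/Sxx = 529.486/1022.857 = 0.517654
a = ȳ − b·x̄ = 21.786 − 0.517654·23.857 = 9.436329

9.436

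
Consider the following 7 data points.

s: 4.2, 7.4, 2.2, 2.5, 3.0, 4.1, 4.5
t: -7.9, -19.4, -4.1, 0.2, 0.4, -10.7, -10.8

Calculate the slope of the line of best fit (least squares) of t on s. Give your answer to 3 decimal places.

-3.710

n = 7, Σx = 27.9, Σy = -52.3, Σxy = -276.53, Σx² = 129.55
Sxx = Σx² − (Σx)²/n = 129.55 − 111.201429 = 18.348571
Sxy = Σxy − (Σx)(Σy)/n = -276.53 − (-208.452857) = -68.077143
b = Sxy/Sxx = -68.077143/18.348571 = -3.710215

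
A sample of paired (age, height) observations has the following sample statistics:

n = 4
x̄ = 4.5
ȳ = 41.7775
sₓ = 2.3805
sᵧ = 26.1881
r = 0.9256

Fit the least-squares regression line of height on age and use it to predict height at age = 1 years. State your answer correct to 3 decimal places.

b = r · sᵧ/sₓ = 0.9256 · 26.1881/2.3805 = 10.182611
a = ȳ − b·x̄ = 41.7775 − 10.182611·4.5 = -4.044249
ŷ(1) = a + b·1 = -4.044249 + 10.182611·1 = 6.138362

6.138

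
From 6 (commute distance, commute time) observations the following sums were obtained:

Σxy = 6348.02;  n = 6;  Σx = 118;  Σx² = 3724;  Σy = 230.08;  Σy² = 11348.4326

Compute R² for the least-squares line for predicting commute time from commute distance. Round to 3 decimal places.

0.938

Sxx = Σx² − (Σx)²/n = 3724 − 2320.666667 = 1403.333333
Sxy = Σxy − (Σx)(Σy)/n = 6348.02 − 4524.906667 = 1823.113333
Syy = Σy² − (Σy)²/n = 11348.4326 − 8822.801067 = 2525.631533
R² = Sxy²/(Sxx·Syy) = (1823.113333)²/(1403.333333·2525.631533) = 0.937770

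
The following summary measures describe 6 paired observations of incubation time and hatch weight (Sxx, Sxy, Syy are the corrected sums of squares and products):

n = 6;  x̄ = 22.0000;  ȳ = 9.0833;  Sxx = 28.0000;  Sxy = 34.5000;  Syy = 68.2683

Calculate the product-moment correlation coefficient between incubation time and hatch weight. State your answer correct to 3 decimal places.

r = Sxy/√(Sxx·Syy) = 34.5/√(1911.5124) = 34.5/43.720846 = 0.789097

0.789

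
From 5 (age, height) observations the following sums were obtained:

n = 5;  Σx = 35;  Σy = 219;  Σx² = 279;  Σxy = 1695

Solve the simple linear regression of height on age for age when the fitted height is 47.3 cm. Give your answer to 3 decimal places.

7.735

Sxx = Σx² − (Σx)²/n = 279 − 245 = 34
Sxy = Σxy − (Σx)(Σy)/n = 1695 − 1533 = 162
b = Sxy/Sxx = 162/34 = 4.764706
a = ȳ − b·x̄ = 43.8 − 4.764706·7 = 10.447059
Set a + b·x = 47.3: x = (47.3 − 10.447059) / 4.764706 = 7.734568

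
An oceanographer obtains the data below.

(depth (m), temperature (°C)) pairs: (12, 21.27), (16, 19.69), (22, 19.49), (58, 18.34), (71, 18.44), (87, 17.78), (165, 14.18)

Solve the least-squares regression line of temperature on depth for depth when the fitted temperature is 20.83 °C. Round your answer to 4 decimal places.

1.7028

n = 7, Σx = 431, Σy = 129.19, Σxy = 7258.58, Σx² = 44083
Sxx = Σx² − (Σx)²/n = 44083 − 26537.285714 = 17545.714286
Sxy = Σxy − (Σx)(Σy)/n = 7258.58 − 7954.412857 = -695.832857
b = Sxy/Sxx = -695.832857/17545.714286 = -0.039658
a = ȳ − b·x̄ = 18.455714 − (-0.039658)·61.571429 = 20.897531
Set a + b·x = 20.83: x = (20.83 − 20.897531) / (-0.039658) = 1.702829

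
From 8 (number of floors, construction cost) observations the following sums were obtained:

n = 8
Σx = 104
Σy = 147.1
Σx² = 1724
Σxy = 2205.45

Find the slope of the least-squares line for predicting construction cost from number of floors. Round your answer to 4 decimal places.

Sxx = Σx² − (Σx)²/n = 1724 − 1352 = 372
Sxy = Σxy − (Σx)(Σy)/n = 2205.45 − 1912.3 = 293.15
b = Sxy/Sxx = 293.15/372 = 0.788038

0.7880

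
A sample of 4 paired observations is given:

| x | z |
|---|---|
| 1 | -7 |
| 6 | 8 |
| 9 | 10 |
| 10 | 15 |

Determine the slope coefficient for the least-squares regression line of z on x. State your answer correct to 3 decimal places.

n = 4, Σx = 26, Σy = 26, Σxy = 281, Σx² = 218
Sxx = Σx² − (Σx)²/n = 218 − 169 = 49
Sxy = Σxy − (Σx)(Σy)/n = 281 − 169 = 112
b = Sxy/Sxx = 112/49 = 2.285714

2.286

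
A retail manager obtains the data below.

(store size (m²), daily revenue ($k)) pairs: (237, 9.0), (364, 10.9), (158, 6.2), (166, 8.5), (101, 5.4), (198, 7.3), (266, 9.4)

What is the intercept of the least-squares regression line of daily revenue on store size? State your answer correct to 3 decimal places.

n = 7, Σx = 1490, Σy = 56.7, Σxy = 12982.4, Σx² = 361346
Sxx = Σx² − (Σx)²/n = 361346 − 317157.142857 = 44188.857143
Sxy = Σxy − (Σx)(Σy)/n = 12982.4 − 12069 = 913.4
b = Sxy/Sxx = 913.4/44188.857143 = 0.020670
a = ȳ − b·x̄ = 8.1 − 0.020670·212.857143 = 3.700164

3.700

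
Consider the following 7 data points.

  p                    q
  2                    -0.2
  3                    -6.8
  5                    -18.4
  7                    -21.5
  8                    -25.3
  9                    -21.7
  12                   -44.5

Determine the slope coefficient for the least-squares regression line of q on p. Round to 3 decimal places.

n = 7, Σx = 46, Σy = -138.4, Σxy = -1195, Σx² = 376
Sxx = Σx² − (Σx)²/n = 376 − 302.285714 = 73.714286
Sxy = Σxy − (Σx)(Σy)/n = -1195 − (-909.485714) = -285.514286
b = Sxy/Sxx = -285.514286/73.714286 = -3.873256

-3.873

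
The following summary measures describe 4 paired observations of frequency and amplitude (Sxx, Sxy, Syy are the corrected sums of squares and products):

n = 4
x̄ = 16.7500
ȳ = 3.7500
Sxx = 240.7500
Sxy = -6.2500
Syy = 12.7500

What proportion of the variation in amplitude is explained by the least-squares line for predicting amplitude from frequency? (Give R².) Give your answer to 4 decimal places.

R² = Sxy²/(Sxx·Syy) = (-6.25)²/(240.75·12.75) = 0.012726

0.0127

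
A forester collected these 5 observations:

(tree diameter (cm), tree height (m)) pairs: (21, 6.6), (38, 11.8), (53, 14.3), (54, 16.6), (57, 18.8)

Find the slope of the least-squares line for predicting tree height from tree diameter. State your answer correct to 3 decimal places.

0.302

n = 5, Σx = 223, Σy = 68.1, Σxy = 3312.9, Σx² = 10859
Sxx = Σx² − (Σx)²/n = 10859 − 9945.8 = 913.2
Sxy = Σxy − (Σx)(Σy)/n = 3312.9 − 3037.26 = 275.64
b = Sxy/Sxx = 275.64/913.2 = 0.301840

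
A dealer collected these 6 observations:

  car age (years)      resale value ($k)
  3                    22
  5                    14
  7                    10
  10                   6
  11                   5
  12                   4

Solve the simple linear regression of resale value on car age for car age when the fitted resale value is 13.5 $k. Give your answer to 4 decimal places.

6.2073

n = 6, Σx = 48, Σy = 61, Σxy = 369, Σx² = 448
Sxx = Σx² − (Σx)²/n = 448 − 384 = 64
Sxy = Σxy − (Σx)(Σy)/n = 369 − 488 = -119
b = Sxy/Sxx = -119/64 = -1.859375
a = ȳ − b·x̄ = 10.166667 − (-1.859375)·8 = 25.041667
Set a + b·x = 13.5: x = (13.5 − 25.041667) / (-1.859375) = 6.207283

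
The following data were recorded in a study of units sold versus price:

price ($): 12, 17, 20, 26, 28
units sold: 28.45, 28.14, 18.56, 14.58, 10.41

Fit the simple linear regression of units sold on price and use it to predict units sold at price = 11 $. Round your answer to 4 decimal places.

n = 5, Σx = 103, Σy = 100.14, Σxy = 1861.54, Σx² = 2293
Sxx = Σx² − (Σx)²/n = 2293 − 2121.8 = 171.2
Sxy = Σxy − (Σx)(Σy)/n = 1861.54 − 2062.884 = -201.344
b = Sxy/Sxx = -201.344/171.2 = -1.176075
a = ȳ − b·x̄ = 20.028 − (-1.176075)·20.6 = 44.255140
ŷ(11) = a + b·11 = 44.255140 + (-1.176075)·11 = 31.318318

31.3183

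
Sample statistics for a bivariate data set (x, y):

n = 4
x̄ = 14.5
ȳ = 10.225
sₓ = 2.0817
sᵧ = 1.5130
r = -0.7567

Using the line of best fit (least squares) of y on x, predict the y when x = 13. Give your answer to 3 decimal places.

11.050

b = r · sᵧ/sₓ = -0.7567 · 1.513/2.0817 = -0.549977
a = ȳ − b·x̄ = 10.225 − (-0.549977)·14.5 = 18.199666
ŷ(13) = a + b·13 = 18.199666 + (-0.549977)·13 = 11.049965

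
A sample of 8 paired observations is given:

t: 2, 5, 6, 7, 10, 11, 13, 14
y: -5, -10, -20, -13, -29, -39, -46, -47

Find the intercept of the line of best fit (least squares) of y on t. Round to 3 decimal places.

n = 8, Σx = 68, Σy = -209, Σxy = -2246, Σx² = 700
Sxx = Σx² − (Σx)²/n = 700 − 578 = 122
Sxy = Σxy − (Σx)(Σy)/n = -2246 − (-1776.5) = -469.5
b = Sxy/Sxx = -469.5/122 = -3.848361
a = ȳ − b·x̄ = -26.125 − (-3.848361)·8.5 = 6.586066

6.586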